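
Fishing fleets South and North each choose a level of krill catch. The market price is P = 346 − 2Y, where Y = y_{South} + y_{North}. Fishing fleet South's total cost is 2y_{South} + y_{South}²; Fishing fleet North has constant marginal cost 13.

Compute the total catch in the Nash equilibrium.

101

Fishing fleet South's profit: π = y_{South}(346 − 2(y_{South} + y_{North})) − 2y_{South} − y_{South}².
∂π/∂y_{South} = 344 − 6y_{South} − 2y_{North} = 0, so y_{South} = 172/3 − (1/3)y_{North}.
For North: ∂π/∂y_{North} = 333 − 4y_{North} − 2y_{South} = 0 ⇒ y_{North} = 83.25 − 0.5y_{South}.
Solving the two reaction functions simultaneously: (1 − (−1/3)(−0.5))y_{South} = 172/3 − (1/3)·83.25, so (5/6)y_{South} = 355/12 and y_{South} = 35.5.
Then y_{North} = 83.25 − 0.5·35.5 = 65.5.
Total catch: 35.5 + 65.5 = 101.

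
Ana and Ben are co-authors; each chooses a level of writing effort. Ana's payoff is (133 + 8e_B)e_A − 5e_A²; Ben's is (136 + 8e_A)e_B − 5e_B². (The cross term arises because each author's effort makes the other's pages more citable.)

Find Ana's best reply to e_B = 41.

Expanding Ana's payoff: 133e_A + 8e_Be_A − 5e_A².
∂π/∂e_A = 133 + 8e_B − 10e_A = 0, so e_A = 13.3 + 0.8e_B.
At e_B = 41: e_A = 13.3 + 0.8·41 = 46.1.

46.1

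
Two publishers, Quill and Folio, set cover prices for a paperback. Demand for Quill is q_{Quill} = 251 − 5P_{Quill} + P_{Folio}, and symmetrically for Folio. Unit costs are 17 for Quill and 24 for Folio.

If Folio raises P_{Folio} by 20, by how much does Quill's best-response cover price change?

Quill's profit: π = (P_{Quill} − 17)(251 − 5P_{Quill} + P_{Folio}).
∂π/∂P_{Quill} = 336 − 10P_{Quill} + P_{Folio} = 0 ⇒ P_{Quill} = 33.6 + 0.1P_{Folio}.
The reaction-function slope is 0.1, so a 20-unit rise in P_{Folio} moves P_{Quill} by 0.1 × 20 = 2. Quill's best response rises — the actions are strategic complements.

2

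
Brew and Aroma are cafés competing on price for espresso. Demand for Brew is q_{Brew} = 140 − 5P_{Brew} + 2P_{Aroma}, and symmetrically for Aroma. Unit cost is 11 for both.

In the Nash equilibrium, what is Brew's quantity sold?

66.875

Brew's profit: π = (P_{Brew} − 11)(140 − 5P_{Brew} + 2P_{Aroma}).
∂π/∂P_{Brew} = 195 − 10P_{Brew} + 2P_{Aroma} = 0 ⇒ P_{Brew} = 19.5 + 0.2P_{Aroma}.
Setting P_{Brew} = P_{Aroma} in the reaction function: P_{Brew} = 19.5 + 0.2P_{Brew}, so P_{Brew} = 19.5 / 0.8 = 24.375.
q_{Brew} = 140 − 5·24.375 + 2·24.375 = 66.875.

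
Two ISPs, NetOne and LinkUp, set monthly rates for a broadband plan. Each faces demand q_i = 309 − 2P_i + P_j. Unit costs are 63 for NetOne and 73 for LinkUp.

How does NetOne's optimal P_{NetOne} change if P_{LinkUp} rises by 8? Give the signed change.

NetOne's profit: π = (P_{NetOne} − 63)(309 − 2P_{NetOne} + P_{LinkUp}).
∂π/∂P_{NetOne} = 435 − 4P_{NetOne} + P_{LinkUp} = 0 ⇒ P_{NetOne} = 108.75 + 0.25P_{LinkUp}.
The reaction-function slope is 0.25, so an 8-unit rise in P_{LinkUp} moves P_{NetOne} by 0.25 × 8 = 2. NetOne's best response rises — the actions are strategic complements.

2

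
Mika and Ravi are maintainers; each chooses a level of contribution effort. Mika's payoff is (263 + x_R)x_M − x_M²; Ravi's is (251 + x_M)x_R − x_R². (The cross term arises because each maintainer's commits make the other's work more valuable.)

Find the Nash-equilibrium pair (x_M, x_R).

259, 255

Expanding Mika's payoff: 263x_M + x_Rx_M − x_M².
∂π/∂x_M = 263 + x_R − 2x_M = 0, so x_M = 131.5 + 0.5x_R.
Likewise for Ravi: x_R = 125.5 + 0.5x_M.
Substituting the second reaction function into the first: x_M = 131.5 + 0.5(125.5 + 0.5x_M), which gives 0.75x_M = 194.25 ⇒ x_M = 259.
Then x_R = 125.5 + 0.5·259 = 255.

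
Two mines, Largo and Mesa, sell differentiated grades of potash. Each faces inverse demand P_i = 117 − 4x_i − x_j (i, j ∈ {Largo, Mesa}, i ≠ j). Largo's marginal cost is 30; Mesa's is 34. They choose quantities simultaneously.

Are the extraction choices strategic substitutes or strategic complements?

strategic substitutes

Mine Largo's profit: π = x_{Largo}(117 − 4x_{Largo} − x_{Mesa}) − 30x_{Largo}.
∂π/∂x_{Largo} = 87 − 8x_{Largo} − x_{Mesa} = 0 ⇒ x_{Largo} = 10.875 − 0.125x_{Mesa}.
The best-response slope dx_{Largo}/dx_{Mesa} = −0.125 < 0: the reaction function is downward-sloping, so the choices are strategic substitutes.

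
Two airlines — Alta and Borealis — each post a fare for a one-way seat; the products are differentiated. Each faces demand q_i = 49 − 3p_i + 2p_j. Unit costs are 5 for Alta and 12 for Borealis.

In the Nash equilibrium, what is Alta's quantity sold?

36.9375

Alta's profit: π = (p_{Alta} − 5)(49 − 3p_{Alta} + 2p_{Borealis}).
∂π/∂p_{Alta} = 64 − 6p_{Alta} + 2p_{Borealis} = 0 ⇒ p_{Alta} = 32/3 + (1/3)p_{Borealis}.
Similarly p_{Borealis} = 85/6 + (1/3)p_{Alta}.
Plugging p_{Borealis} into Alta's best response: p_{Alta} = 32/3 + (1/3)(85/6 + (1/3)p_{Alta}) ⇒ (8/9)p_{Alta} = 277/18, so p_{Alta} = 17.3125.
Then p_{Borealis} = 85/6 + (1/3)·17.3125 = 19.9375.
q_{Alta} = 49 − 3·17.3125 + 2·19.9375 = 36.9375.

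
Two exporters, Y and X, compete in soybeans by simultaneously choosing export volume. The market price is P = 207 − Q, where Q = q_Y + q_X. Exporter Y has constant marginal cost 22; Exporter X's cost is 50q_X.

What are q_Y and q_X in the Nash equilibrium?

71, 43

Exporter Y's profit: π = q_Y(207 − (q_Y + q_X)) − 22q_Y.
∂π/∂q_Y = 185 − 2q_Y − q_X = 0, so q_Y = 92.5 − 0.5q_X.
By the same steps for X: q_X = 78.5 − 0.5q_Y.
Plugging q_X into Y's best response: q_Y = 92.5 − 0.5(78.5 − 0.5q_Y) ⇒ 0.75q_Y = 53.25, so q_Y = 71.
Then q_X = 78.5 − 0.5·71 = 43.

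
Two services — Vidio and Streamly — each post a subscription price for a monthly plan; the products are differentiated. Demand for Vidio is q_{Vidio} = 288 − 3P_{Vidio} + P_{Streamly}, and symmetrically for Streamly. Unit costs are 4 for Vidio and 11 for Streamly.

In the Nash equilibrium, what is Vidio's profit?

Vidio's profit: π = (P_{Vidio} − 4)(288 − 3P_{Vidio} + P_{Streamly}).
∂π/∂P_{Vidio} = 300 − 6P_{Vidio} + P_{Streamly} = 0 ⇒ P_{Vidio} = 50 + (1/6)P_{Streamly}.
Similarly P_{Streamly} = 53.5 + (1/6)P_{Vidio}.
Solving the two reaction functions simultaneously: (1 − (1/6)(1/6))P_{Vidio} = 50 + (1/6)·53.5, so (35/36)P_{Vidio} = 707/12 and P_{Vidio} = 60.6.
Then P_{Streamly} = 53.5 + (1/6)·60.6 = 63.6.
q_{Vidio} = 288 − 3·60.6 + 63.6 = 169.8.
Profit = (60.6 − 4)·169.8 = 9610.68.

9610.68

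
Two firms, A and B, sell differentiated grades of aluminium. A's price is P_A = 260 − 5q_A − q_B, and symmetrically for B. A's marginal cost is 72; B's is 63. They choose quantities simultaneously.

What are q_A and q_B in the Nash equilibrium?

Firm A's profit: π = q_A(260 − 5q_A − q_B) − 72q_A.
∂π/∂q_A = 188 − 10q_A − q_B = 0 ⇒ q_A = 18.8 − 0.1q_B.
Similarly q_B = 19.7 − 0.1q_A.
Solving the two reaction functions simultaneously: (1 − (−0.1)(−0.1))q_A = 18.8 − 0.1·19.7, so 0.99q_A = 16.83 and q_A = 17.
Then q_B = 19.7 − 0.1·17 = 18.

17, 18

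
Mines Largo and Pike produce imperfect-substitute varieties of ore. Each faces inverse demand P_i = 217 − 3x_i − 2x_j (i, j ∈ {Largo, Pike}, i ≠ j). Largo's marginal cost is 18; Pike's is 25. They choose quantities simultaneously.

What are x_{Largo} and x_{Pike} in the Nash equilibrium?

Mine Largo's profit: π = x_{Largo}(217 − 3x_{Largo} − 2x_{Pike}) − 18x_{Largo}.
∂π/∂x_{Largo} = 199 − 6x_{Largo} − 2x_{Pike} = 0 ⇒ x_{Largo} = 199/6 − (1/3)x_{Pike}.
Similarly x_{Pike} = 32 − (1/3)x_{Largo}.
Solving the two reaction functions simultaneously: (1 − (−1/3)(−1/3))x_{Largo} = 199/6 − (1/3)·32, so (8/9)x_{Largo} = 22.5 and x_{Largo} = 25.3125.
Then x_{Pike} = 32 − (1/3)·25.3125 = 23.5625.

25.3125, 23.5625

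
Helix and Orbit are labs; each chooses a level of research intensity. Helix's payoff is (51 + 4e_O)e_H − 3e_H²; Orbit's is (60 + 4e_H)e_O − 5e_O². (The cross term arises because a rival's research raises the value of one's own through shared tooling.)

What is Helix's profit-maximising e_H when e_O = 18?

Expanding Helix's payoff: 51e_H + 4e_Oe_H − 3e_H².
∂π/∂e_H = 51 + 4e_O − 6e_H = 0, so e_H = 8.5 + (2/3)e_O.
At e_O = 18: e_H = 8.5 + (2/3)·18 = 20.5.

20.5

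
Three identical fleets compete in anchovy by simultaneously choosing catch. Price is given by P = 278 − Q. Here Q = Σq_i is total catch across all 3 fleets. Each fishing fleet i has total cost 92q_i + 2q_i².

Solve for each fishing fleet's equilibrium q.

A representative fishing fleet's profit is π_i = q_i(278 − Q) − 92q_i − 2q_i², with Q = q_i + Σ_{j≠i} q_j.
First-order condition: 186 − 6q_i − Σ_{j≠i} q_j = 0.
In a symmetric equilibrium every fishing fleet chooses the same q, so Σ_{j≠i} q_j = 2q. The condition becomes 186 − 8q = 0, giving q = 186/8 = 23.25.

23.25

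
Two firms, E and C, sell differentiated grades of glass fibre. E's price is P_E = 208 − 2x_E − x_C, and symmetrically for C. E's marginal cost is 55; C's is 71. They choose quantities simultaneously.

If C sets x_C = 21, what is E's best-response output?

33

Firm E's profit: π = x_E(208 − 2x_E − x_C) − 55x_E.
∂π/∂x_E = 153 − 4x_E − x_C = 0 ⇒ x_E = 38.25 − 0.25x_C.
At x_C = 21: x_E = 38.25 − 0.25·21 = 33.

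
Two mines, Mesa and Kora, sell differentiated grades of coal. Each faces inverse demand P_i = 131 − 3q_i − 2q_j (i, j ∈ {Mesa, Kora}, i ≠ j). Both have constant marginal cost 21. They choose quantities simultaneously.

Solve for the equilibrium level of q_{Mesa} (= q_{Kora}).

Mine Mesa's profit: π = q_{Mesa}(131 − 3q_{Mesa} − 2q_{Kora}) − 21q_{Mesa}.
∂π/∂q_{Mesa} = 110 − 6q_{Mesa} − 2q_{Kora} = 0 ⇒ q_{Mesa} = 55/3 − (1/3)q_{Kora}.
The game is symmetric, so in equilibrium q_{Kora} = q_{Mesa}: the reaction function gives (4/3)q_{Mesa} = 55/3, hence q_{Mesa} = 13.75.

13.75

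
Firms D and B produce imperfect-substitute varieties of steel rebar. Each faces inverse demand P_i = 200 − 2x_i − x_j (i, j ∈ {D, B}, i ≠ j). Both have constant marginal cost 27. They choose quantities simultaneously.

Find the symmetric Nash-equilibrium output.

34.6

Firm D's profit: π = x_D(200 − 2x_D − x_B) − 27x_D.
∂π/∂x_D = 173 − 4x_D − x_B = 0 ⇒ x_D = 43.25 − 0.25x_B.
By symmetry x_B = x_D; substituting into the reaction function, 1.25x_D = 43.25 and x_D = 34.6.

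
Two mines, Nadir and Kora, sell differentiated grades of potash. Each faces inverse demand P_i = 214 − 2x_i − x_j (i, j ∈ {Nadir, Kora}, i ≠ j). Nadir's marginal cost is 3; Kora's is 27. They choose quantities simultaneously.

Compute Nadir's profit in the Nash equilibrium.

Mine Nadir's profit: π = x_{Nadir}(214 − 2x_{Nadir} − x_{Kora}) − 3x_{Nadir}.
∂π/∂x_{Nadir} = 211 − 4x_{Nadir} − x_{Kora} = 0 ⇒ x_{Nadir} = 52.75 − 0.25x_{Kora}.
Similarly x_{Kora} = 46.75 − 0.25x_{Nadir}.
Substituting the second reaction function into the first: x_{Nadir} = 52.75 − 0.25(46.75 − 0.25x_{Nadir}), which gives 0.9375x_{Nadir} = 41.0625 ⇒ x_{Nadir} = 43.8.
Then x_{Kora} = 46.75 − 0.25·43.8 = 35.8.
P_{Nadir} = 214 − 2·43.8 − 35.8 = 90.6.
Profit = (90.6 − 3)·43.8 = 3836.88.

3836.88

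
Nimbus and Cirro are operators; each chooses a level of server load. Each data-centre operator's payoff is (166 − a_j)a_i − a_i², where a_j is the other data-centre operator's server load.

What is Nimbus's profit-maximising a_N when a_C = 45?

60.5

Nimbus's payoff is (166 − a_C)a_N − a_N².
∂π/∂a_N = 166 − a_C − 2a_N = 0, so a_N = 83 − 0.5a_C.
At a_C = 45: a_N = 83 − 0.5·45 = 60.5.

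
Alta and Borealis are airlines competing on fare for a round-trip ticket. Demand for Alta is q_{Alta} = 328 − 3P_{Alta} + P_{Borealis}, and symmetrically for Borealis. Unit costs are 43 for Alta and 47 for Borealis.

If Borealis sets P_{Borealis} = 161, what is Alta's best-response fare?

103

Alta's profit: π = (P_{Alta} − 43)(328 − 3P_{Alta} + P_{Borealis}).
∂π/∂P_{Alta} = 457 − 6P_{Alta} + P_{Borealis} = 0 ⇒ P_{Alta} = 457/6 + (1/6)P_{Borealis}.
At P_{Borealis} = 161: P_{Alta} = 457/6 + (1/6)·161 = 103.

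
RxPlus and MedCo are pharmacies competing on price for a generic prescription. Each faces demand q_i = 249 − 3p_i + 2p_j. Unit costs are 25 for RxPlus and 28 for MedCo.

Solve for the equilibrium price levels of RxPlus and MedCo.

81.5625, 82.6875

RxPlus's profit: π = (p_{RxPlus} − 25)(249 − 3p_{RxPlus} + 2p_{MedCo}).
∂π/∂p_{RxPlus} = 324 − 6p_{RxPlus} + 2p_{MedCo} = 0 ⇒ p_{RxPlus} = 54 + (1/3)p_{MedCo}.
Similarly p_{MedCo} = 55.5 + (1/3)p_{RxPlus}.
Solving the two reaction functions simultaneously: (1 − (1/3)(1/3))p_{RxPlus} = 54 + (1/3)·55.5, so (8/9)p_{RxPlus} = 72.5 and p_{RxPlus} = 81.5625.
Then p_{MedCo} = 55.5 + (1/3)·81.5625 = 82.6875.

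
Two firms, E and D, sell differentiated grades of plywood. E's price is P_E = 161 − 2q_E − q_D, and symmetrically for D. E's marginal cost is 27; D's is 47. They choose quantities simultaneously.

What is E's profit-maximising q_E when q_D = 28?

Firm E's profit: π = q_E(161 − 2q_E − q_D) − 27q_E.
∂π/∂q_E = 134 − 4q_E − q_D = 0 ⇒ q_E = 33.5 − 0.25q_D.
At q_D = 28: q_E = 33.5 − 0.25·28 = 26.5.

26.5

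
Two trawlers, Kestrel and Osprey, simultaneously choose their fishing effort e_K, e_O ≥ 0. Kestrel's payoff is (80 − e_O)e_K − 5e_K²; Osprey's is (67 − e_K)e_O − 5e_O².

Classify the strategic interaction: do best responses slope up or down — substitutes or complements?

Expanding Kestrel's payoff: 80e_K − e_Oe_K − 5e_K².
∂π/∂e_K = 80 − e_O − 10e_K = 0, so e_K = 8 − 0.1e_O.
The best-response slope de_K/de_O = −0.1 < 0: the reaction function is downward-sloping, so the choices are strategic substitutes.

strategic substitutes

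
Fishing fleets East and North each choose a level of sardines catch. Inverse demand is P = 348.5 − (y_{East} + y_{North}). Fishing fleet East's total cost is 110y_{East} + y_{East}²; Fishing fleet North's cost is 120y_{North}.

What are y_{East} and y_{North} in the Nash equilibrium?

35.5, 96.5

Fishing fleet East's profit: π = y_{East}(348.5 − (y_{East} + y_{North})) − 110y_{East} − y_{East}².
∂π/∂y_{East} = 238.5 − 4y_{East} − y_{North} = 0, so y_{East} = 59.625 − 0.25y_{North}.
For North: ∂π/∂y_{North} = 228.5 − 2y_{North} − y_{East} = 0 ⇒ y_{North} = 114.25 − 0.5y_{East}.
Substituting the second reaction function into the first: y_{East} = 59.625 − 0.25(114.25 − 0.5y_{East}), which gives 0.875y_{East} = 31.0625 ⇒ y_{East} = 35.5.
Then y_{North} = 114.25 − 0.5·35.5 = 96.5.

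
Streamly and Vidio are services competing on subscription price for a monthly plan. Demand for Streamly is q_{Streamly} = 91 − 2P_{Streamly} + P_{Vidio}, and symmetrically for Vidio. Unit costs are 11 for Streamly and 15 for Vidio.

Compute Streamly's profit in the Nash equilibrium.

1479.68

Streamly's profit: π = (P_{Streamly} − 11)(91 − 2P_{Streamly} + P_{Vidio}).
∂π/∂P_{Streamly} = 113 − 4P_{Streamly} + P_{Vidio} = 0 ⇒ P_{Streamly} = 28.25 + 0.25P_{Vidio}.
Similarly P_{Vidio} = 30.25 + 0.25P_{Streamly}.
Plugging P_{Vidio} into Streamly's best response: P_{Streamly} = 28.25 + 0.25(30.25 + 0.25P_{Streamly}) ⇒ 0.9375P_{Streamly} = 35.8125, so P_{Streamly} = 38.2.
Then P_{Vidio} = 30.25 + 0.25·38.2 = 39.8.
q_{Streamly} = 91 − 2·38.2 + 39.8 = 54.4.
Profit = (38.2 − 11)·54.4 = 1479.68.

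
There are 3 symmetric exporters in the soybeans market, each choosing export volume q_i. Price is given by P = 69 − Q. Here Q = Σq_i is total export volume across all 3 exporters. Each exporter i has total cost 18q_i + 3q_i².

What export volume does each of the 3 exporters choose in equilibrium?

5.1

A representative exporter's profit is π_i = q_i(69 − Q) − 18q_i − 3q_i², with Q = q_i + Σ_{j≠i} q_j.
First-order condition: 51 − 8q_i − Σ_{j≠i} q_j = 0.
In a symmetric equilibrium every exporter chooses the same q, so Σ_{j≠i} q_j = 2q. The condition becomes 51 − 10q = 0, giving q = 51/10 = 5.1.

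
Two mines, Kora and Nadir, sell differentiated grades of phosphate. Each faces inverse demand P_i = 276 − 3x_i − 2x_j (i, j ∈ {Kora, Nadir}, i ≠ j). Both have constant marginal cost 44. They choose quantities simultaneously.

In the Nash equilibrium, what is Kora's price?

Mine Kora's profit: π = x_{Kora}(276 − 3x_{Kora} − 2x_{Nadir}) − 44x_{Kora}.
∂π/∂x_{Kora} = 232 − 6x_{Kora} − 2x_{Nadir} = 0 ⇒ x_{Kora} = 116/3 − (1/3)x_{Nadir}.
The game is symmetric, so in equilibrium x_{Nadir} = x_{Kora}: the reaction function gives (4/3)x_{Kora} = 116/3, hence x_{Kora} = 29.
P_{Kora} = 276 − 3·29 − 2·29 = 131.

131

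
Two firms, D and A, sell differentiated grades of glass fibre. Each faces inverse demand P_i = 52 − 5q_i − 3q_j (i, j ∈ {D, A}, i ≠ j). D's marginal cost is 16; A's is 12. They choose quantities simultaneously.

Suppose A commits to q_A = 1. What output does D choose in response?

3.3

Firm D's profit: π = q_D(52 − 5q_D − 3q_A) − 16q_D.
∂π/∂q_D = 36 − 10q_D − 3q_A = 0 ⇒ q_D = 3.6 − 0.3q_A.
At q_A = 1: q_D = 3.6 − 0.3·1 = 3.3.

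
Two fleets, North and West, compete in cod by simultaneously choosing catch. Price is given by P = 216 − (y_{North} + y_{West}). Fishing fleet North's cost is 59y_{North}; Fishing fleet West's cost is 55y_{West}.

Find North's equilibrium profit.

Fishing fleet North's profit: π = y_{North}(216 − (y_{North} + y_{West})) − 59y_{North}.
∂π/∂y_{North} = 157 − 2y_{North} − y_{West} = 0, so y_{North} = 78.5 − 0.5y_{West}.
By the same steps for West: y_{West} = 80.5 − 0.5y_{North}.
Substituting the second reaction function into the first: y_{North} = 78.5 − 0.5(80.5 − 0.5y_{North}), which gives 0.75y_{North} = 38.25 ⇒ y_{North} = 51.
Then y_{West} = 80.5 − 0.5·51 = 55.
Price P = 216 − 106 = 110.
North's profit: (110 − 59)·51 = 2601.

2601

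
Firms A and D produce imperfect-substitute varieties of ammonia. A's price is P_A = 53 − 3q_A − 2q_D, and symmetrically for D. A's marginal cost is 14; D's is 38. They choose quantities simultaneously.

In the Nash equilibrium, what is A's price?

33.125

Firm A's profit: π = q_A(53 − 3q_A − 2q_D) − 14q_A.
∂π/∂q_A = 39 − 6q_A − 2q_D = 0 ⇒ q_A = 6.5 − (1/3)q_D.
Similarly q_D = 2.5 − (1/3)q_A.
Plugging q_D into A's best response: q_A = 6.5 − (1/3)(2.5 − (1/3)q_A) ⇒ (8/9)q_A = 17/3, so q_A = 6.375.
Then q_D = 2.5 − (1/3)·6.375 = 0.375.
P_A = 53 − 3·6.375 − 2·0.375 = 33.125.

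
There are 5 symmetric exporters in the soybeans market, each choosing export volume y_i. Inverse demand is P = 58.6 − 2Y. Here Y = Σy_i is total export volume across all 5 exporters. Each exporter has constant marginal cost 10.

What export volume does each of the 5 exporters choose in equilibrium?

A representative exporter's profit is π_i = y_i(58.6 − 2Y) − 10y_i, with Y = y_i + Σ_{j≠i} y_j.
First-order condition: 48.6 − 4y_i − 2Σ_{j≠i} y_j = 0.
Imposing symmetry (y_j = y for all j) turns Σ_{j≠i} y_j into 4y, so 48.6 = 12y and y = 4.05.

4.05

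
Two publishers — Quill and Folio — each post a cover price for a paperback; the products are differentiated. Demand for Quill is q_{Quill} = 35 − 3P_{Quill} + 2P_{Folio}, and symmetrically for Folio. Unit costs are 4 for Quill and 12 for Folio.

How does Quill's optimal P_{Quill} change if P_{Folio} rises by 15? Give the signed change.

5

Quill's profit: π = (P_{Quill} − 4)(35 − 3P_{Quill} + 2P_{Folio}).
∂π/∂P_{Quill} = 47 − 6P_{Quill} + 2P_{Folio} = 0 ⇒ P_{Quill} = 47/6 + (1/3)P_{Folio}.
The reaction-function slope is 1/3, so a 15-unit rise in P_{Folio} moves P_{Quill} by 1/3 × 15 = 5. Quill's best response rises — the actions are strategic complements.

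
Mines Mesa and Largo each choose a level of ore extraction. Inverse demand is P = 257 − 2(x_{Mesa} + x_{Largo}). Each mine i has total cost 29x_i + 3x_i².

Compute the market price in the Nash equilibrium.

181

Mine Mesa's profit: π = x_{Mesa}(257 − 2(x_{Mesa} + x_{Largo})) − 29x_{Mesa} − 3x_{Mesa}².
∂π/∂x_{Mesa} = 228 − 10x_{Mesa} − 2x_{Largo} = 0, so x_{Mesa} = 22.8 − 0.2x_{Largo}.
Setting x_{Mesa} = x_{Largo} in the reaction function: x_{Mesa} = 22.8 − 0.2x_{Mesa}, so x_{Mesa} = 22.8 / 1.2 = 19.
Equilibrium price: P = 257 − 2·38 = 181.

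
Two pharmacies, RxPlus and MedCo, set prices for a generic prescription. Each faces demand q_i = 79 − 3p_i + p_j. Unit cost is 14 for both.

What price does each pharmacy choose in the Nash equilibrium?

RxPlus's profit: π = (p_{RxPlus} − 14)(79 − 3p_{RxPlus} + p_{MedCo}).
∂π/∂p_{RxPlus} = 121 − 6p_{RxPlus} + p_{MedCo} = 0 ⇒ p_{RxPlus} = 121/6 + (1/6)p_{MedCo}.
By symmetry p_{MedCo} = p_{RxPlus}; substituting into the reaction function, (5/6)p_{RxPlus} = 121/6 and p_{RxPlus} = 24.2.

24.2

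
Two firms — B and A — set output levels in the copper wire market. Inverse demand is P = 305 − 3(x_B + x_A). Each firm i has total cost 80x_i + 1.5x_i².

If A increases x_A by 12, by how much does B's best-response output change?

Firm B's profit: π = x_B(305 − 3(x_B + x_A)) − 80x_B − 1.5x_B².
∂π/∂x_B = 225 − 9x_B − 3x_A = 0, so x_B = 25 − (1/3)x_A.
The reaction-function slope is −1/3, so a 12-unit rise in x_A moves x_B by −1/3 × 12 = −4. B's best response falls — the actions are strategic substitutes.

-4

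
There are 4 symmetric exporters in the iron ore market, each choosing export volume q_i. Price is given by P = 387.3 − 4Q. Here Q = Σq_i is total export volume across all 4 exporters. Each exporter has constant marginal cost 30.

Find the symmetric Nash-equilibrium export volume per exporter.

17.865

A representative exporter's profit is π_i = q_i(387.3 − 4Q) − 30q_i, with Q = q_i + Σ_{j≠i} q_j.
First-order condition: 357.3 − 8q_i − 4Σ_{j≠i} q_j = 0.
With identical exporters, set every q_j = q: then 357.3 − 8q − 12q = 0, i.e. q = 357.3/20 = 17.865.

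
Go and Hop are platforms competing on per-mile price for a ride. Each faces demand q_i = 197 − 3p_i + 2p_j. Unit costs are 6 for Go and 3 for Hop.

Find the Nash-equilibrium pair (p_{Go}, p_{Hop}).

Go's profit: π = (p_{Go} − 6)(197 − 3p_{Go} + 2p_{Hop}).
∂π/∂p_{Go} = 215 − 6p_{Go} + 2p_{Hop} = 0 ⇒ p_{Go} = 215/6 + (1/3)p_{Hop}.
Similarly p_{Hop} = 103/3 + (1/3)p_{Go}.
Plugging p_{Hop} into Go's best response: p_{Go} = 215/6 + (1/3)(103/3 + (1/3)p_{Go}) ⇒ (8/9)p_{Go} = 851/18, so p_{Go} = 53.1875.
Then p_{Hop} = 103/3 + (1/3)·53.1875 = 52.0625.

53.1875, 52.0625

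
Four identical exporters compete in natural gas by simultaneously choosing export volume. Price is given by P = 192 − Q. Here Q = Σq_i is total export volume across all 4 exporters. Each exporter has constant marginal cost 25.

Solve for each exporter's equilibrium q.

A representative exporter's profit is π_i = q_i(192 − Q) − 25q_i, with Q = q_i + Σ_{j≠i} q_j.
First-order condition: 167 − 2q_i − Σ_{j≠i} q_j = 0.
In a symmetric equilibrium every exporter chooses the same q, so Σ_{j≠i} q_j = 3q. The condition becomes 167 − 5q = 0, giving q = 167/5 = 33.4.

33.4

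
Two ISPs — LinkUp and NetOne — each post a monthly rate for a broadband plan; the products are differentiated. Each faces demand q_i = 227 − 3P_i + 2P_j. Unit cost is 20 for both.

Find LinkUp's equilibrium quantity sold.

LinkUp's profit: π = (P_{LinkUp} − 20)(227 − 3P_{LinkUp} + 2P_{NetOne}).
∂π/∂P_{LinkUp} = 287 − 6P_{LinkUp} + 2P_{NetOne} = 0 ⇒ P_{LinkUp} = 287/6 + (1/3)P_{NetOne}.
The game is symmetric, so in equilibrium P_{NetOne} = P_{LinkUp}: the reaction function gives (2/3)P_{LinkUp} = 287/6, hence P_{LinkUp} = 71.75.
q_{LinkUp} = 227 − 3·71.75 + 2·71.75 = 155.25.

155.25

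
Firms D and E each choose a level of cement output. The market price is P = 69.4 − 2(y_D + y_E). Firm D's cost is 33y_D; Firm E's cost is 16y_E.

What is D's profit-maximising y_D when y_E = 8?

5.1

Firm D's profit: π = y_D(69.4 − 2(y_D + y_E)) − 33y_D.
∂π/∂y_D = 36.4 − 4y_D − 2y_E = 0, so y_D = 9.1 − 0.5y_E.
At y_E = 8: y_D = 9.1 − 0.5·8 = 5.1.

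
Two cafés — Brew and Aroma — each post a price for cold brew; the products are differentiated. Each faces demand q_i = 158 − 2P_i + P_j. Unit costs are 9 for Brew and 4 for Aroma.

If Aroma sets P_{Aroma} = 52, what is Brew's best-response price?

57

Brew's profit: π = (P_{Brew} − 9)(158 − 2P_{Brew} + P_{Aroma}).
∂π/∂P_{Brew} = 176 − 4P_{Brew} + P_{Aroma} = 0 ⇒ P_{Brew} = 44 + 0.25P_{Aroma}.
At P_{Aroma} = 52: P_{Brew} = 44 + 0.25·52 = 57.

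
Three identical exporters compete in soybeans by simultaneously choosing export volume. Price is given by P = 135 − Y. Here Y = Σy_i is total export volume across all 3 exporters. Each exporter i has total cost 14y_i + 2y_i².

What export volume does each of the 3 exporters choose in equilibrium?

A representative exporter's profit is π_i = y_i(135 − Y) − 14y_i − 2y_i², with Y = y_i + Σ_{j≠i} y_j.
First-order condition: 121 − 6y_i − Σ_{j≠i} y_j = 0.
In a symmetric equilibrium every exporter chooses the same y, so Σ_{j≠i} y_j = 2y. The condition becomes 121 − 8y = 0, giving y = 121/8 = 15.125.

15.125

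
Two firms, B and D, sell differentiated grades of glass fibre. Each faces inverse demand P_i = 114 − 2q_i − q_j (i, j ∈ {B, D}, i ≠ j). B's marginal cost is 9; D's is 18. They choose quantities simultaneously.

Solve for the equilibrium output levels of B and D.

Firm B's profit: π = q_B(114 − 2q_B − q_D) − 9q_B.
∂π/∂q_B = 105 − 4q_B − q_D = 0 ⇒ q_B = 26.25 − 0.25q_D.
Similarly q_D = 24 − 0.25q_B.
Plugging q_D into B's best response: q_B = 26.25 − 0.25(24 − 0.25q_B) ⇒ 0.9375q_B = 20.25, so q_B = 21.6.
Then q_D = 24 − 0.25·21.6 = 18.6.

21.6, 18.6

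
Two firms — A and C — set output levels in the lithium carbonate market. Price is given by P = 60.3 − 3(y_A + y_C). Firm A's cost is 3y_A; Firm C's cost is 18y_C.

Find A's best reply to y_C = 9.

Firm A's profit: π = y_A(60.3 − 3(y_A + y_C)) − 3y_A.
∂π/∂y_A = 57.3 − 6y_A − 3y_C = 0, so y_A = 9.55 − 0.5y_C.
At y_C = 9: y_A = 9.55 − 0.5·9 = 5.05.

5.05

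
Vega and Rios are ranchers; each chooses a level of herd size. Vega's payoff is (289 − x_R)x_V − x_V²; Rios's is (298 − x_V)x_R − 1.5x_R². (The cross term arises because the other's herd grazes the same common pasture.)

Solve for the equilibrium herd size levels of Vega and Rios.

113.8, 61.4

Expanding Vega's payoff: 289x_V − x_Rx_V − x_V².
∂π/∂x_V = 289 − x_R − 2x_V = 0, so x_V = 144.5 − 0.5x_R.
Likewise for Rios: x_R = 298/3 − (1/3)x_V.
Solving the two reaction functions simultaneously: (1 − (−0.5)(−1/3))x_V = 144.5 − 0.5·(298/3), so (5/6)x_V = 569/6 and x_V = 113.8.
Then x_R = 298/3 − (1/3)·113.8 = 61.4.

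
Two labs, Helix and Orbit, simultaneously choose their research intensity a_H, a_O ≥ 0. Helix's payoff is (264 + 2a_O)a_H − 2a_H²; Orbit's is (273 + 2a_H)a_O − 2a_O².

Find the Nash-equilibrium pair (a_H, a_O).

133.5, 135

Expanding Helix's payoff: 264a_H + 2a_Oa_H − 2a_H².
∂π/∂a_H = 264 + 2a_O − 4a_H = 0, so a_H = 66 + 0.5a_O.
Likewise for Orbit: a_O = 68.25 + 0.5a_H.
Plugging a_O into Helix's best response: a_H = 66 + 0.5(68.25 + 0.5a_H) ⇒ 0.75a_H = 100.125, so a_H = 133.5.
Then a_O = 68.25 + 0.5·133.5 = 135.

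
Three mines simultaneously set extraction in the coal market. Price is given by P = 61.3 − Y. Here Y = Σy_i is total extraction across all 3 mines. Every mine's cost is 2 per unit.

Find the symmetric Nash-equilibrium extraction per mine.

14.825

A representative mine's profit is π_i = y_i(61.3 − Y) − 2y_i, with Y = y_i + Σ_{j≠i} y_j.
First-order condition: 59.3 − 2y_i − Σ_{j≠i} y_j = 0.
Imposing symmetry (y_j = y for all j) turns Σ_{j≠i} y_j into 2y, so 59.3 = 4y and y = 14.825.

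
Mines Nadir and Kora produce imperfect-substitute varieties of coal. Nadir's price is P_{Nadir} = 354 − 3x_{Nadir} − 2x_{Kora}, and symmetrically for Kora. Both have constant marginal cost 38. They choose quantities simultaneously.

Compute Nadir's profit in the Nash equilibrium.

4680.75

Mine Nadir's profit: π = x_{Nadir}(354 − 3x_{Nadir} − 2x_{Kora}) − 38x_{Nadir}.
∂π/∂x_{Nadir} = 316 − 6x_{Nadir} − 2x_{Kora} = 0 ⇒ x_{Nadir} = 158/3 − (1/3)x_{Kora}.
Setting x_{Nadir} = x_{Kora} in the reaction function: x_{Nadir} = 158/3 − (1/3)x_{Nadir}, so x_{Nadir} = (158/3) / (4/3) = 39.5.
P_{Nadir} = 354 − 3·39.5 − 2·39.5 = 156.5.
Profit = (156.5 − 38)·39.5 = 4680.75.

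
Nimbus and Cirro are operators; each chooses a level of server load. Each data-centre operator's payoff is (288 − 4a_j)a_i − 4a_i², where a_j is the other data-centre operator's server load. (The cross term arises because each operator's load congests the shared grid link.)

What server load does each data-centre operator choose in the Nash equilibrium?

24

Nimbus's payoff is (288 − 4a_C)a_N − 4a_N².
∂π/∂a_N = 288 − 4a_C − 8a_N = 0, so a_N = 36 − 0.5a_C.
Setting a_N = a_C in the reaction function: a_N = 36 − 0.5a_N, so a_N = 36 / 1.5 = 24.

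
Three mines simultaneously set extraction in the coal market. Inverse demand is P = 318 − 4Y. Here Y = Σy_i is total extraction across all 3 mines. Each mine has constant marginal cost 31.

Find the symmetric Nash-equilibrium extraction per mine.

A representative mine's profit is π_i = y_i(318 − 4Y) − 31y_i, with Y = y_i + Σ_{j≠i} y_j.
First-order condition: 287 − 8y_i − 4Σ_{j≠i} y_j = 0.
With identical mines, set every y_j = y: then 287 − 8y − 8y = 0, i.e. y = 287/16 = 17.9375.

17.9375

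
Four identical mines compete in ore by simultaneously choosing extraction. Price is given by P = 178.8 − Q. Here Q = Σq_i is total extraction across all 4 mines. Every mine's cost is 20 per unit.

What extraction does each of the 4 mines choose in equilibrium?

A representative mine's profit is π_i = q_i(178.8 − Q) − 20q_i, with Q = q_i + Σ_{j≠i} q_j.
First-order condition: 158.8 − 2q_i − Σ_{j≠i} q_j = 0.
In a symmetric equilibrium every mine chooses the same q, so Σ_{j≠i} q_j = 3q. The condition becomes 158.8 − 5q = 0, giving q = 158.8/5 = 31.76.

31.76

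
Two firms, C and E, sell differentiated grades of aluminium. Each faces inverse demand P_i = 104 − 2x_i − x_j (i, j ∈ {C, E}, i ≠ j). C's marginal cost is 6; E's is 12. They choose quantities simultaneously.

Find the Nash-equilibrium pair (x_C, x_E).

Firm C's profit: π = x_C(104 − 2x_C − x_E) − 6x_C.
∂π/∂x_C = 98 − 4x_C − x_E = 0 ⇒ x_C = 24.5 − 0.25x_E.
Similarly x_E = 23 − 0.25x_C.
Substituting the second reaction function into the first: x_C = 24.5 − 0.25(23 − 0.25x_C), which gives 0.9375x_C = 18.75 ⇒ x_C = 20.
Then x_E = 23 − 0.25·20 = 18.

20, 18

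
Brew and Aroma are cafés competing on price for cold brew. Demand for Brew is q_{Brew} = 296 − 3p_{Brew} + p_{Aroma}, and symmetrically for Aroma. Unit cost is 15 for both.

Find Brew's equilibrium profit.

8490.72

Brew's profit: π = (p_{Brew} − 15)(296 − 3p_{Brew} + p_{Aroma}).
∂π/∂p_{Brew} = 341 − 6p_{Brew} + p_{Aroma} = 0 ⇒ p_{Brew} = 341/6 + (1/6)p_{Aroma}.
The game is symmetric, so in equilibrium p_{Aroma} = p_{Brew}: the reaction function gives (5/6)p_{Brew} = 341/6, hence p_{Brew} = 68.2.
q_{Brew} = 296 − 3·68.2 + 68.2 = 159.6.
Profit = (68.2 − 15)·159.6 = 8490.72.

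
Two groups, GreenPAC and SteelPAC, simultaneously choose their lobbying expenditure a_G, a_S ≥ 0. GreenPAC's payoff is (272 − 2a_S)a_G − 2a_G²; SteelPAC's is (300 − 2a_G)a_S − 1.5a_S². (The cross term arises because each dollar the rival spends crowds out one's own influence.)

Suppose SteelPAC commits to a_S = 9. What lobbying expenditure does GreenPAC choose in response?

Expanding GreenPAC's payoff: 272a_G − 2a_Sa_G − 2a_G².
∂π/∂a_G = 272 − 2a_S − 4a_G = 0, so a_G = 68 − 0.5a_S.
At a_S = 9: a_G = 68 − 0.5·9 = 63.5.

63.5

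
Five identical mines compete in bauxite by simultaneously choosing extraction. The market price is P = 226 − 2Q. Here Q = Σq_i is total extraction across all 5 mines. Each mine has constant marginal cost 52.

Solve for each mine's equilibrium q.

A representative mine's profit is π_i = q_i(226 − 2Q) − 52q_i, with Q = q_i + Σ_{j≠i} q_j.
First-order condition: 174 − 4q_i − 2Σ_{j≠i} q_j = 0.
Imposing symmetry (q_j = q for all j) turns Σ_{j≠i} q_j into 4q, so 174 = 12q and q = 14.5.

14.5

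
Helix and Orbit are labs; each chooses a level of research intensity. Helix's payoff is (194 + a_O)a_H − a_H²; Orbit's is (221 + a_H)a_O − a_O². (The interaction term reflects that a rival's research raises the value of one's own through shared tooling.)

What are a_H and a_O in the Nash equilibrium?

203, 212

Expanding Helix's payoff: 194a_H + a_Oa_H − a_H².
∂π/∂a_H = 194 + a_O − 2a_H = 0, so a_H = 97 + 0.5a_O.
Likewise for Orbit: a_O = 110.5 + 0.5a_H.
Solving the two reaction functions simultaneously: (1 − (0.5)(0.5))a_H = 97 + 0.5·110.5, so 0.75a_H = 152.25 and a_H = 203.
Then a_O = 110.5 + 0.5·203 = 212.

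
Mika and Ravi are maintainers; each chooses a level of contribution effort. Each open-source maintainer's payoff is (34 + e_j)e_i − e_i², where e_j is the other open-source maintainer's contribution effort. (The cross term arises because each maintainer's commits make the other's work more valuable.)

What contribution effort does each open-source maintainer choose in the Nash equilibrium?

34

Mika's payoff is (34 + e_R)e_M − e_M².
∂π/∂e_M = 34 + e_R − 2e_M = 0, so e_M = 17 + 0.5e_R.
By symmetry e_R = e_M; substituting into the reaction function, 0.5e_M = 17 and e_M = 34.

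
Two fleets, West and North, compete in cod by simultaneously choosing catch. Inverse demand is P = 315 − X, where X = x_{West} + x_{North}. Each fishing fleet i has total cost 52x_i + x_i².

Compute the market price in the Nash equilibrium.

Fishing fleet West's profit: π = x_{West}(315 − (x_{West} + x_{North})) − 52x_{West} − x_{West}².
∂π/∂x_{West} = 263 − 4x_{West} − x_{North} = 0, so x_{West} = 65.75 − 0.25x_{North}.
Setting x_{West} = x_{North} in the reaction function: x_{West} = 65.75 − 0.25x_{West}, so x_{West} = 65.75 / 1.25 = 52.6.
Equilibrium price: P = 315 − 105.2 = 209.8.

209.8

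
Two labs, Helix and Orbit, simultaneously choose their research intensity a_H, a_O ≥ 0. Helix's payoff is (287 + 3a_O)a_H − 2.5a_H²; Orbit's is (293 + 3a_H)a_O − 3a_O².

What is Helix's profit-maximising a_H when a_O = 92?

Expanding Helix's payoff: 287a_H + 3a_Oa_H − 2.5a_H².
∂π/∂a_H = 287 + 3a_O − 5a_H = 0, so a_H = 57.4 + 0.6a_O.
At a_O = 92: a_H = 57.4 + 0.6·92 = 112.6.

112.6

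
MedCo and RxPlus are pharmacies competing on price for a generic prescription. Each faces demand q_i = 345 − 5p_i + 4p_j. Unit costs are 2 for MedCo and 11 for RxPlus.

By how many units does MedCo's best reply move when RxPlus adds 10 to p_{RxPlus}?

4

MedCo's profit: π = (p_{MedCo} − 2)(345 − 5p_{MedCo} + 4p_{RxPlus}).
∂π/∂p_{MedCo} = 355 − 10p_{MedCo} + 4p_{RxPlus} = 0 ⇒ p_{MedCo} = 35.5 + 0.4p_{RxPlus}.
The reaction-function slope is 0.4, so a 10-unit rise in p_{RxPlus} moves p_{MedCo} by 0.4 × 10 = 4. MedCo's best response rises — the actions are strategic complements.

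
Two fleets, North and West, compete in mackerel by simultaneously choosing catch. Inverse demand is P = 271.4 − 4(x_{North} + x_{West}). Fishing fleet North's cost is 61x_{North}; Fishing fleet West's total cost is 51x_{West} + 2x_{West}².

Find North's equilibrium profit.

Fishing fleet North's profit: π = x_{North}(271.4 − 4(x_{North} + x_{West})) − 61x_{North}.
∂π/∂x_{North} = 210.4 − 8x_{North} − 4x_{West} = 0, so x_{North} = 26.3 − 0.5x_{West}.
For West: ∂π/∂x_{West} = 220.4 − 12x_{West} − 4x_{North} = 0 ⇒ x_{West} = 551/30 − (1/3)x_{North}.
Plugging x_{West} into North's best response: x_{North} = 26.3 − 0.5(551/30 − (1/3)x_{North}) ⇒ (5/6)x_{North} = 1027/60, so x_{North} = 20.54.
Then x_{West} = 551/30 − (1/3)·20.54 = 11.52.
Price P = 271.4 − 4·32.06 = 143.16.
North's profit: (143.16 − 61)·20.54 = 1687.5664.

1687.5664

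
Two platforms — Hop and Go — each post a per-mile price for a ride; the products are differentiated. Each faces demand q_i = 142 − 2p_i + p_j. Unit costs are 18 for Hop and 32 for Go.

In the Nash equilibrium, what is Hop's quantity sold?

Hop's profit: π = (p_{Hop} − 18)(142 − 2p_{Hop} + p_{Go}).
∂π/∂p_{Hop} = 178 − 4p_{Hop} + p_{Go} = 0 ⇒ p_{Hop} = 44.5 + 0.25p_{Go}.
Similarly p_{Go} = 51.5 + 0.25p_{Hop}.
Solving the two reaction functions simultaneously: (1 − (0.25)(0.25))p_{Hop} = 44.5 + 0.25·51.5, so 0.9375p_{Hop} = 57.375 and p_{Hop} = 61.2.
Then p_{Go} = 51.5 + 0.25·61.2 = 66.8.
q_{Hop} = 142 − 2·61.2 + 66.8 = 86.4.

86.4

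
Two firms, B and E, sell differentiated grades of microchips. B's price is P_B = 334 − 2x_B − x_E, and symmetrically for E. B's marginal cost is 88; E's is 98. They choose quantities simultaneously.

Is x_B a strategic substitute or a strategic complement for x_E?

Firm B's profit: π = x_B(334 − 2x_B − x_E) − 88x_B.
∂π/∂x_B = 246 − 4x_B − x_E = 0 ⇒ x_B = 61.5 − 0.25x_E.
The best-response slope dx_B/dx_E = −0.25 < 0: the reaction function is downward-sloping, so the choices are strategic substitutes.

strategic substitutes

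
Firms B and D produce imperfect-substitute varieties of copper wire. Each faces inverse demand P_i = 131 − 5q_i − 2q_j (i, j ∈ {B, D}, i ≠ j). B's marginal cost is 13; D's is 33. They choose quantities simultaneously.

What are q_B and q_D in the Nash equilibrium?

10.25, 7.75

Firm B's profit: π = q_B(131 − 5q_B − 2q_D) − 13q_B.
∂π/∂q_B = 118 − 10q_B − 2q_D = 0 ⇒ q_B = 11.8 − 0.2q_D.
Similarly q_D = 9.8 − 0.2q_B.
Solving the two reaction functions simultaneously: (1 − (−0.2)(−0.2))q_B = 11.8 − 0.2·9.8, so 0.96q_B = 9.84 and q_B = 10.25.
Then q_D = 9.8 − 0.2·10.25 = 7.75.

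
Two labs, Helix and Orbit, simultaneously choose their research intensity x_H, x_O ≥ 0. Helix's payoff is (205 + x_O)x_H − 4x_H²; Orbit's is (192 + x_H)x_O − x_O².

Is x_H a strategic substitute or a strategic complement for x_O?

strategic complements

Expanding Helix's payoff: 205x_H + x_Ox_H − 4x_H².
∂π/∂x_H = 205 + x_O − 8x_H = 0, so x_H = 25.625 + 0.125x_O.
The best-response slope dx_H/dx_O = 0.125 > 0: the reaction function is upward-sloping, so the choices are strategic complements.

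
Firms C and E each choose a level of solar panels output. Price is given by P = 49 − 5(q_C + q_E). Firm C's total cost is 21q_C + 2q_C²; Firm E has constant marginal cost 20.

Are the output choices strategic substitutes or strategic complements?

Firm C's profit: π = q_C(49 − 5(q_C + q_E)) − 21q_C − 2q_C².
∂π/∂q_C = 28 − 14q_C − 5q_E = 0, so q_C = 2 − (5/14)q_E.
The best-response slope dq_C/dq_E = −5/14 < 0: the reaction function is downward-sloping, so the choices are strategic substitutes.

strategic substitutes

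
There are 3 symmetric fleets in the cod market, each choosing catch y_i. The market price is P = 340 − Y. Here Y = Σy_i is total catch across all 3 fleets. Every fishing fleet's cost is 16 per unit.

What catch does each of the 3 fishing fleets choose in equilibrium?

81

A representative fishing fleet's profit is π_i = y_i(340 − Y) − 16y_i, with Y = y_i + Σ_{j≠i} y_j.
First-order condition: 324 − 2y_i − Σ_{j≠i} y_j = 0.
With identical fishing fleets, set every y_j = y: then 324 − 2y − 2y = 0, i.e. y = 324/4 = 81.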